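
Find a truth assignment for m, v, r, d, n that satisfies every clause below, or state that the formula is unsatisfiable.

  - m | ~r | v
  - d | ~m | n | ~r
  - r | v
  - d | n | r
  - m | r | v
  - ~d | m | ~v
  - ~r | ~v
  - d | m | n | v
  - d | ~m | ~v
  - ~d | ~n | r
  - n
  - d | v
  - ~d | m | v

m = False, v = True, r = False, d = False, n = True

Unit clause (n) forces n = True.
Set m = False.
Try v = False:
  (m | ~r | v) forces r = False.
  clause (r | v) is falsified — backtrack.
So v = True.
  then (~d | m | ~v) forces d = False.
  then (~r | ~v) forces r = False.
All clauses satisfied.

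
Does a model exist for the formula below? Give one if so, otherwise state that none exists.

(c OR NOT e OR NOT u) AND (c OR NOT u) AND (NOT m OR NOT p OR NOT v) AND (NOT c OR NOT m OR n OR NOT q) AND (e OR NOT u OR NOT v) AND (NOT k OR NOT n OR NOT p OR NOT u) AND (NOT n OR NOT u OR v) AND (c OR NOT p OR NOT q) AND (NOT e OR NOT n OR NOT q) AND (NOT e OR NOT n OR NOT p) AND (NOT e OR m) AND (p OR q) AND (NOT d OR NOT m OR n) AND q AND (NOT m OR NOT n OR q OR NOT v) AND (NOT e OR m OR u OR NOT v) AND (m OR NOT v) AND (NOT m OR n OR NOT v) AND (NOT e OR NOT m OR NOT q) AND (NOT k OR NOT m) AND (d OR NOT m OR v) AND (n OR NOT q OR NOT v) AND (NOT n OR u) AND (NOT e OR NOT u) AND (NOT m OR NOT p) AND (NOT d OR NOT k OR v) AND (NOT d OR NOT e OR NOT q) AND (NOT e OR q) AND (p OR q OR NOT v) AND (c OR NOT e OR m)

Unit clause (q) forces q = True.
Set c = True.
Set n = False.
  then (NOT c OR NOT m OR n OR NOT q) forces m = False.
  then (NOT e OR m) forces e = False.
  then (m OR NOT v) forces v = False.
Set k = False.
Set d = False.
Set u = False.
Set p = False.
All clauses satisfied.

c = True, n = False, q = True, k = False, d = False, u = False, p = False, v = False, m = False, e = False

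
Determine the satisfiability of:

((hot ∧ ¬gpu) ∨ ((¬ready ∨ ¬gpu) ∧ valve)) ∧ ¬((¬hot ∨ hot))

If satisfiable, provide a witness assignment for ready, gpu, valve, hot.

Unsatisfiable

The conjunct ¬((¬hot ∨ hot)) is unsatisfiable on its own:
  hot=F: evaluates to False.
  hot=T: evaluates to False.
So the whole conjunction is unsatisfiable.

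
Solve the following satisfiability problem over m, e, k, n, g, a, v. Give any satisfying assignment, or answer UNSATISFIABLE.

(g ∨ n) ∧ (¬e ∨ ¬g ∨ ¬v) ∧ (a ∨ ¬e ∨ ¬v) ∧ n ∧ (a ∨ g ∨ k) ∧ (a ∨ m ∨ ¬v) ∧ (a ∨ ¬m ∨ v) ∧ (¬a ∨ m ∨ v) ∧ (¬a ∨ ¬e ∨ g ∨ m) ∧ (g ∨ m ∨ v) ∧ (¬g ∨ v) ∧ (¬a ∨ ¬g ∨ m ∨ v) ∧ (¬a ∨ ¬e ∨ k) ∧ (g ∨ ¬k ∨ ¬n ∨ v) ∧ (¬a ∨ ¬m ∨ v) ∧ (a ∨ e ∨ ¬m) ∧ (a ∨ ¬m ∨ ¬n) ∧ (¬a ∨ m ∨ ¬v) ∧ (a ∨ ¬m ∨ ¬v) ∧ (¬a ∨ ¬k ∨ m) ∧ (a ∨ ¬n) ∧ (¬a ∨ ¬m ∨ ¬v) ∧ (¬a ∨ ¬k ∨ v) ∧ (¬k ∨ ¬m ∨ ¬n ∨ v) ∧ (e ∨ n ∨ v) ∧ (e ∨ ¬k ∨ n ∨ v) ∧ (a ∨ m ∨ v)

UNSATISFIABLE

Case m = True:
  (n) forces n = True.
  (a ∨ ¬m ∨ ¬n) forces a = True.
  (¬a ∨ ¬m ∨ v) forces v = True.
  Clause (¬a ∨ ¬m ∨ ¬v) is falsified — contradiction.
Case m = False:
  (n) forces n = True.
  (a ∨ ¬n) forces a = True.
  (¬a ∨ m ∨ v) forces v = True.
  Clause (¬a ∨ m ∨ ¬v) is falsified — contradiction.
Both cases fail, so the formula is unsatisfiable.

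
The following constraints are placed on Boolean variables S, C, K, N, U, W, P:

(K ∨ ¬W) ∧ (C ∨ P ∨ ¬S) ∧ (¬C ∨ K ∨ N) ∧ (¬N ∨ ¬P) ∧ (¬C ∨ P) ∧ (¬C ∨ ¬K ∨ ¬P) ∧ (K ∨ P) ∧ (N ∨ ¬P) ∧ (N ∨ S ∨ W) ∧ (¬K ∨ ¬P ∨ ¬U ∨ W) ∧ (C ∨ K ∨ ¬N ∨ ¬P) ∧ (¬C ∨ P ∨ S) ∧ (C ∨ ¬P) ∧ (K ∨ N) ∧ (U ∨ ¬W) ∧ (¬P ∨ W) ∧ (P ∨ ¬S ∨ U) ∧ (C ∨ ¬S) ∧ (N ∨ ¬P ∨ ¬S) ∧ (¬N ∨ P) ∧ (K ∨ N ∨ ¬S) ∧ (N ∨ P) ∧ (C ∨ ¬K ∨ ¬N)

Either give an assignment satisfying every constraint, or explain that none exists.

No satisfying assignment exists.

Case N = True:
  (¬N ∨ ¬P) forces P = False.
  Clause (¬N ∨ P) is falsified — contradiction.
Case N = False:
  (N ∨ ¬P) forces P = False.
  Clause (N ∨ P) is falsified — contradiction.
Both cases fail, so the formula is unsatisfiable.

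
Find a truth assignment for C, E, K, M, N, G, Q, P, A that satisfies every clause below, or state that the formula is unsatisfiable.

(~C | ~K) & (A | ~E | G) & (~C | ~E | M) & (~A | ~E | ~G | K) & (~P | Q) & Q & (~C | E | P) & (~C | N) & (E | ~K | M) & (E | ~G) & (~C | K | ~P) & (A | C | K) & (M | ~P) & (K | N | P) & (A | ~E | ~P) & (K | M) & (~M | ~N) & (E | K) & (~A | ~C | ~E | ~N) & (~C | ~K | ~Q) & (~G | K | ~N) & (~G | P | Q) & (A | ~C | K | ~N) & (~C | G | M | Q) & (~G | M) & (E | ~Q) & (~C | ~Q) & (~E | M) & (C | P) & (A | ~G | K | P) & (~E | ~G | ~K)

C = False; E = True; K = False; M = True; N = False; G = False; Q = True; P = True; A = True

Unit clause (Q) forces Q = True.
In (E | ~Q) only E is left, so E = True.
In (~C | ~Q) only ~C is left, so C = False.
In (~E | M) only M is left, so M = True.
In (C | P) only P is left, so P = True.
In (A | ~E | ~P) only A is left, so A = True.
In (~M | ~N) only ~N is left, so N = False.
Set K = False.
  then (~A | ~E | ~G | K) forces G = False.
All clauses satisfied.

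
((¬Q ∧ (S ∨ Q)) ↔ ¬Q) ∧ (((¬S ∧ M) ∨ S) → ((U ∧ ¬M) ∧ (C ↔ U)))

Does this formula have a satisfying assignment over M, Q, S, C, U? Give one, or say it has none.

M=F, Q=T, S=F, C=T, U=F

  (¬Q ∧ (S ∨ Q)) ↔ ¬Q = True
    ¬Q ∧ (S ∨ Q) = False
      ¬Q = False
      S ∨ Q = True
    ¬Q = False
  ((¬S ∧ M) ∨ S) → ((U ∧ ¬M) ∧ (C ↔ U)) = True
    (¬S ∧ M) ∨ S = False
      ¬S ∧ M = False
        ¬S = True
    (U ∧ ¬M) ∧ (C ↔ U) = False
      U ∧ ¬M = False
        ¬M = True
      C ↔ U = False
Both conjuncts True, so the formula holds.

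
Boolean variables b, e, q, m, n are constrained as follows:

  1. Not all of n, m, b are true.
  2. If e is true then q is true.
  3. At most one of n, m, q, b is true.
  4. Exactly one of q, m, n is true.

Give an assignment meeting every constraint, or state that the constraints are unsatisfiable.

b: False, e: True, q: True, m: False, n: False

  (1) {n, m, b}: 0/3 true — not all ✓
  (2) e=T ⇒ q: T ✓
  (3) {n, m, q, b}: 1 true — at most one ✓
  (4) {q, m, n}: 1 true — exactly one ✓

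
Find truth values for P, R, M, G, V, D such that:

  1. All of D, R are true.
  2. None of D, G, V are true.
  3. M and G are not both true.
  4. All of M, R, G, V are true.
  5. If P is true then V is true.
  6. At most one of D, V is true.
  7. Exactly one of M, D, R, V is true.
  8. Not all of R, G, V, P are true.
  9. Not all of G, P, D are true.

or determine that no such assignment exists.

Unsatisfiable — no assignment works.

Case G = True:
  Constraint (2) is violated (G=T) — contradiction.
Case G = False:
  Constraint (4) is violated (G=F) — contradiction.
Both cases fail — unsatisfiable.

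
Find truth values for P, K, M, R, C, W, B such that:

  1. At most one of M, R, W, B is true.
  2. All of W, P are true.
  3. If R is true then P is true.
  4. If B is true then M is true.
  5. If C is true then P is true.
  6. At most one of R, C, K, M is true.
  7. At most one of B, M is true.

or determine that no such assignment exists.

P=T, K=F, M=F, R=F, C=F, W=T, B=F

  (1) {M, R, W, B}: 1 true — at most one ✓
  (2) {W, P}: all 2 true ✓
  (3) R=F ⇒ P: vacuous ✓
  (4) B=F ⇒ M: vacuous ✓
  (5) C=F ⇒ P: vacuous ✓
  (6) {R, C, K, M}: 0 true — at most one ✓
  (7) {B, M}: 0 true — at most one ✓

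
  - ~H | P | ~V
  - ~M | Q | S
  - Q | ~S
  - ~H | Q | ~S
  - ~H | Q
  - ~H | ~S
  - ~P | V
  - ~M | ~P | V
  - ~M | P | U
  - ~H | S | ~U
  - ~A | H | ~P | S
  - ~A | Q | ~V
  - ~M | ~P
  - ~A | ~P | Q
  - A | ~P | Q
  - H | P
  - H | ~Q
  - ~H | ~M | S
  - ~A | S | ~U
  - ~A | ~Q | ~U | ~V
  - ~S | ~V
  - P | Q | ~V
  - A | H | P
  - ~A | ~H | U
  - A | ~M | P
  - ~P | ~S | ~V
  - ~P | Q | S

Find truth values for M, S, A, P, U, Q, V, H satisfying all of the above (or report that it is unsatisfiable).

M=F, S=F, A=F, P=T, U=F, Q=T, V=T, H=T

Set M = False.
Set S = False.
Try A = True:
  (~A | S | ~U) forces U = False.
  (~A | ~H | U) forces H = False.
  (~A | H | ~P | S) forces P = False.
  clause (H | P) is falsified — backtrack.
So A = False.
Set P = True.
  then (~P | V) forces V = True.
  then (A | ~P | Q) forces Q = True.
  then (H | ~Q) forces H = True.
  then (~H | S | ~U) forces U = False.
All clauses satisfied.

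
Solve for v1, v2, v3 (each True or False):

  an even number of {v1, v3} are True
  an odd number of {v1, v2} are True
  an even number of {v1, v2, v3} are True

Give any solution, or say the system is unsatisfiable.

v1=T; v2=F; v3=T

{v1, v3}: 2 true → even ✓
{v1, v2}: 1 true → odd ✓
{v1, v2, v3}: 2 true → even ✓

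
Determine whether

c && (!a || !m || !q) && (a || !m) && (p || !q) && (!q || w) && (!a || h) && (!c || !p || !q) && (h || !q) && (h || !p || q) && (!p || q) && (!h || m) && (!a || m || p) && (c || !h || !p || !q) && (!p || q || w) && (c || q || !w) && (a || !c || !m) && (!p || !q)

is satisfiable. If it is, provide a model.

q=F; w=T; m=F; c=T; p=F; a=F; h=F

Unit clause (c) forces c = True.
Try q = True:
  (p || !q) forces p = True.
  clause (!c || !p || !q) is falsified — backtrack.
So q = False.
  then (!p || q) forces p = False.
Set w = True.
Set m = False.
  then (!h || m) forces h = False.
  then (!a || m || p) forces a = False.
All clauses satisfied.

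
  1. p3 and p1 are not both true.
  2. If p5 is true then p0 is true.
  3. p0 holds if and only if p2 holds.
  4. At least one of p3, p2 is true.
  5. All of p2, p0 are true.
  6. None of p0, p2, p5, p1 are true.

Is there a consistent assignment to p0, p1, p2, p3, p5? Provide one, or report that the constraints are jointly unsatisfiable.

Unsatisfiable — no assignment works.

Case p0 = True:
  Constraint (6) is violated (p0=T) — contradiction.
Case p0 = False:
  Constraint (5) is violated (p0=F) — contradiction.
Both cases fail — unsatisfiable.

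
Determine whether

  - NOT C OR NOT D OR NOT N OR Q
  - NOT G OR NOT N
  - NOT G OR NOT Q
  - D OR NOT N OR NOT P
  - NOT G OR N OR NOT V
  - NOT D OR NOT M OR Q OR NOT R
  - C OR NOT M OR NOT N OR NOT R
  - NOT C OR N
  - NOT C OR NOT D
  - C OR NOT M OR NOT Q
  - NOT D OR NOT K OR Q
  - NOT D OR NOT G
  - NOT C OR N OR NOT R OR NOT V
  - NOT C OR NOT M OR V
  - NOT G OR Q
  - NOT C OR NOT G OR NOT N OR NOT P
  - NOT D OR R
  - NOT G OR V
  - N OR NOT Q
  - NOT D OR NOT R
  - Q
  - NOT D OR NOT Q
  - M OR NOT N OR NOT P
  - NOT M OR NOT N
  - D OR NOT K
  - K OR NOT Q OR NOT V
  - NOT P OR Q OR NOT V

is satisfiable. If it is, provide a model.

Unit clause (Q) forces Q = True.
In (NOT D OR NOT Q) only NOT D is left, so D = False.
In (D OR NOT K) only NOT K is left, so K = False.
In (K OR NOT Q OR NOT V) only NOT V is left, so V = False.
In (NOT G OR NOT Q) only NOT G is left, so G = False.
In (N OR NOT Q) only N is left, so N = True.
In (NOT M OR NOT N) only NOT M is left, so M = False.
In (D OR NOT N OR NOT P) only NOT P is left, so P = False.
Set C = True.
Set R = True.
All clauses satisfied.

N=T, G=F, M=F, K=F, C=T, V=F, R=T, P=F, Q=T, D=F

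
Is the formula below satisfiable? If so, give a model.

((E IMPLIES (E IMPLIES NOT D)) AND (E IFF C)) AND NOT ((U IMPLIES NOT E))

D: False, C: True, E: True, U: True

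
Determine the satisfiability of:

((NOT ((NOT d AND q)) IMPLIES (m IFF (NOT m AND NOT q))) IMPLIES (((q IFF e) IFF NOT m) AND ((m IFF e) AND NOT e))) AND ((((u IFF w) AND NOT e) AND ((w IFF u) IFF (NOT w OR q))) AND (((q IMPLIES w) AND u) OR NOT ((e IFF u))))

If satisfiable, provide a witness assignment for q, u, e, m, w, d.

q: True; u: True; e: False; m: True; w: True; d: True

  (NOT ((NOT d AND q)) IMPLIES (m IFF (NOT m AND NOT q))) IMPLIES (((q IFF e) IFF NOT m) AND ((m IFF e) AND NOT e)) = True
    NOT ((NOT d AND q)) IMPLIES (m IFF (NOT m AND NOT q)) = False
      NOT ((NOT d AND q)) = True
        NOT d AND q = False
          NOT d = False
      m IFF (NOT m AND NOT q) = False
        NOT m AND NOT q = False
          NOT m = False
          NOT q = False
    ((q IFF e) IFF NOT m) AND ((m IFF e) AND NOT e) = False
      (q IFF e) IFF NOT m = True
        q IFF e = False
        NOT m = False
      (m IFF e) AND NOT e = False
        m IFF e = False
        NOT e = True
  (((u IFF w) AND NOT e) AND ((w IFF u) IFF (NOT w OR q))) AND (((q IMPLIES w) AND u) OR NOT ((e IFF u))) = True
    ((u IFF w) AND NOT e) AND ((w IFF u) IFF (NOT w OR q)) = True
      (u IFF w) AND NOT e = True
        u IFF w = True
        NOT e = True
      (w IFF u) IFF (NOT w OR q) = True
        w IFF u = True
        NOT w OR q = True
          NOT w = False
    ((q IMPLIES w) AND u) OR NOT ((e IFF u)) = True
      (q IMPLIES w) AND u = True
        q IMPLIES w = True
      NOT ((e IFF u)) = True
        e IFF u = False
Both conjuncts True, so the formula holds.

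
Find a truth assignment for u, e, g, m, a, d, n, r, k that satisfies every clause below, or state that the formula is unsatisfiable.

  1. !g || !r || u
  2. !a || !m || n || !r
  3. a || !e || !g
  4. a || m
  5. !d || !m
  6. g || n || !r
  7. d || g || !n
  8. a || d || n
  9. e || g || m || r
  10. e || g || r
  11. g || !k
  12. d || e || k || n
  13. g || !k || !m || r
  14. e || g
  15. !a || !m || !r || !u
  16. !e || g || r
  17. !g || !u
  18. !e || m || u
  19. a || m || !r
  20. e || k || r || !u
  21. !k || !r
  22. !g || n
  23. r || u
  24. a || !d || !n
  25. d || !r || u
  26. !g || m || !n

Set u = True.
  then (!g || !u) forces g = False.
  then (g || !k) forces k = False.
  then (e || g) forces e = True.
  then (!e || g || r) forces r = True.
  then (g || n || !r) forces n = True.
  then (d || g || !n) forces d = True.
  then (a || !d || !n) forces a = True.
  then (!d || !m) forces m = False.
All clauses satisfied.

u=T; e=T; g=F; m=F; a=T; d=T; n=T; r=T; k=F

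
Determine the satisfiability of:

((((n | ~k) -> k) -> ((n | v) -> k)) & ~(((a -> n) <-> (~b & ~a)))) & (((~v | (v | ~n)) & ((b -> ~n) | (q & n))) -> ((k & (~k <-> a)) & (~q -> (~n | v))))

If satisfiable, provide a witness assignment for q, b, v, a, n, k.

q = False, b = True, v = True, a = True, n = True, k = True

  (((n | ~k) -> k) -> ((n | v) -> k)) & ~(((a -> n) <-> (~b & ~a))) = True
    ((n | ~k) -> k) -> ((n | v) -> k) = True
      (n | ~k) -> k = True
        n | ~k = True
          ~k = False
      (n | v) -> k = True
        n | v = True
    ~(((a -> n) <-> (~b & ~a))) = True
      (a -> n) <-> (~b & ~a) = False
        a -> n = True
        ~b & ~a = False
          ~b = False
          ~a = False
  ((~v | (v | ~n)) & ((b -> ~n) | (q & n))) -> ((k & (~k <-> a)) & (~q -> (~n | v))) = True
    (~v | (v | ~n)) & ((b -> ~n) | (q & n)) = False
      ~v | (v | ~n) = True
        ~v = False
        v | ~n = True
          ~n = False
      (b -> ~n) | (q & n) = False
        b -> ~n = False
          ~n = False
        q & n = False
    (k & (~k <-> a)) & (~q -> (~n | v)) = False
      k & (~k <-> a) = False
        ~k <-> a = False
          ~k = False
      ~q -> (~n | v) = True
        ~q = True
        ~n | v = True
          ~n = False
Both conjuncts True, so the formula holds.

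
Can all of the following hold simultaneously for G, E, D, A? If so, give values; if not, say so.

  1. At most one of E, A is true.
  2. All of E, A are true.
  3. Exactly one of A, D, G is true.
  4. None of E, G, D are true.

Unsatisfiable — no assignment works.

Case E = True:
  Constraint (4) is violated (E=T) — contradiction.
Case E = False:
  Constraint (2) is violated (E=F) — contradiction.
Both cases fail — unsatisfiable.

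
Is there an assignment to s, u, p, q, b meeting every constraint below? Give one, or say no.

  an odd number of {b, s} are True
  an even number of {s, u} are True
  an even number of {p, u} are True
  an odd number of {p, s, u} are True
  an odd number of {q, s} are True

s: True, u: True, p: True, q: False, b: False

{b, s}: 1 true → odd ✓
{s, u}: 2 true → even ✓
{p, u}: 2 true → even ✓
{p, s, u}: 3 true → odd ✓
{q, s}: 1 true → odd ✓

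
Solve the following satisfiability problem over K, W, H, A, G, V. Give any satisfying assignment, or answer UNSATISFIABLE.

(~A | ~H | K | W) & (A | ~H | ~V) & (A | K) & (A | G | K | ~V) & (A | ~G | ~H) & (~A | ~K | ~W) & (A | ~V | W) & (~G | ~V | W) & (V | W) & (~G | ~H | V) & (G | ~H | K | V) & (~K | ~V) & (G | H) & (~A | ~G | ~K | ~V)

K=T, W=T, H=T, A=F, G=F, V=F

Set K = True.
  then (~K | ~V) forces V = False.
  then (V | W) forces W = True.
  then (~A | ~K | ~W) forces A = False.
Set H = True.
  then (A | ~G | ~H) forces G = False.
All clauses satisfied.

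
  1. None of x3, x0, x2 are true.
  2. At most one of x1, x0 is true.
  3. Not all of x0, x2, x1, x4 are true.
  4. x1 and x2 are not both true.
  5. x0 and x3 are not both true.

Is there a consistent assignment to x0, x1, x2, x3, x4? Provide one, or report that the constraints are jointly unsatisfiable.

x0 = False; x1 = True; x2 = False; x3 = False; x4 = False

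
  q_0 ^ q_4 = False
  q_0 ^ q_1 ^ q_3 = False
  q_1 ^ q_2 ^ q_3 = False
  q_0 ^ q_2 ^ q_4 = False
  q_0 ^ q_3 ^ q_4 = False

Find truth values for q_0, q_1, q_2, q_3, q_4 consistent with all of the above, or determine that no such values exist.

q_0=F; q_1=F; q_2=F; q_3=F; q_4=F

q_0 ^ q_4 = F ^ F = False ✓
q_0 ^ q_1 ^ q_3 = F ^ F ^ F = False ✓
q_1 ^ q_2 ^ q_3 = F ^ F ^ F = False ✓
q_0 ^ q_2 ^ q_4 = F ^ F ^ F = False ✓
q_0 ^ q_3 ^ q_4 = F ^ F ^ F = False ✓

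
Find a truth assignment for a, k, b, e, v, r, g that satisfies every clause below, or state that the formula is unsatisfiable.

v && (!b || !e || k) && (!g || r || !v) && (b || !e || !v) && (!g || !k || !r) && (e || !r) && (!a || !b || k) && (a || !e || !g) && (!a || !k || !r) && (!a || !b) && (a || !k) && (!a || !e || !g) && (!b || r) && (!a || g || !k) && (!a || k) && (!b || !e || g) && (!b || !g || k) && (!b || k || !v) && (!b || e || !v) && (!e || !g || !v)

Unit clause (v) forces v = True.
Set a = False.
  then (a || !k) forces k = False.
  then (!b || k || !v) forces b = False.
  then (b || !e || !v) forces e = False.
  then (e || !r) forces r = False.
  then (!g || r || !v) forces g = False.
All clauses satisfied.

a=F, k=F, b=F, e=F, v=T, r=F, g=F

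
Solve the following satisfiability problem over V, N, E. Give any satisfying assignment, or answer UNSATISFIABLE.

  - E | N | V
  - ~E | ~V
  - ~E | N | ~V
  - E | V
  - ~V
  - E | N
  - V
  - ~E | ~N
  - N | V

The formula is unsatisfiable.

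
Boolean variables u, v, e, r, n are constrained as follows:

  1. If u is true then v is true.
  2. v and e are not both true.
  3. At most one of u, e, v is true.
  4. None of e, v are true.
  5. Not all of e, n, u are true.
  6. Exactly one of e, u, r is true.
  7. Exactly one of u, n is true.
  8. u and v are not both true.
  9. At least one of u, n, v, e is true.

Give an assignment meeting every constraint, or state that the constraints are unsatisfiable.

u: False, v: False, e: False, r: True, n: True

  (1) u=F ⇒ v: vacuous ✓
  (2) v=F, e=F — not both ✓
  (3) {u, e, v}: 0 true — at most one ✓
  (4) {e, v}: 0 true — none ✓
  (5) {e, n, u}: 1/3 true — not all ✓
  (6) {e, u, r}: 1 true — exactly one ✓
  (7) {u, n}: 1 true — exactly one ✓
  (8) u=F, v=F — not both ✓
  (9) {u, n, v, e}: 1 true — at least one ✓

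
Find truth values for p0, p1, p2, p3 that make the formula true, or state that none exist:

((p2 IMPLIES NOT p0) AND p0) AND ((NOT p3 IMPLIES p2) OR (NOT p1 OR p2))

p0=T, p1=F, p2=F, p3=F

  (p2 IMPLIES NOT p0) AND p0 = True
    p2 IMPLIES NOT p0 = True
      NOT p0 = False
  (NOT p3 IMPLIES p2) OR (NOT p1 OR p2) = True
    NOT p3 IMPLIES p2 = False
      NOT p3 = True
    NOT p1 OR p2 = True
      NOT p1 = True
Both conjuncts True, so the formula holds.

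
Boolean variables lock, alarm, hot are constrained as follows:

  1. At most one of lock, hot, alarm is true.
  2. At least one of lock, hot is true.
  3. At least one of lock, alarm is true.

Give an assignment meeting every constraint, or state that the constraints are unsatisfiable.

lock = True, alarm = False, hot = False

  (1) {lock, hot, alarm}: 1 true — at most one ✓
  (2) {lock, hot}: 1 true — at least one ✓
  (3) {lock, alarm}: 1 true — at least one ✓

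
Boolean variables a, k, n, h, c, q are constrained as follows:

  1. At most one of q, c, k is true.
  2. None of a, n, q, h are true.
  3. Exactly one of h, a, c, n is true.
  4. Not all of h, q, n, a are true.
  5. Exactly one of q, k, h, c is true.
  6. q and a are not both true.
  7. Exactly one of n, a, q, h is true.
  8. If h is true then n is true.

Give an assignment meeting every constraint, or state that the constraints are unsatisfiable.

The formula is unsatisfiable.

Case a = True:
  Constraint (2) is violated (a=T) — contradiction.
Case a = False:
  (2) forces n = False.
  (2) forces q = False.
  (2) forces h = False.
  Constraint (7) is violated (n=F, a=F, q=F, h=F) — contradiction.
Both cases fail — unsatisfiable.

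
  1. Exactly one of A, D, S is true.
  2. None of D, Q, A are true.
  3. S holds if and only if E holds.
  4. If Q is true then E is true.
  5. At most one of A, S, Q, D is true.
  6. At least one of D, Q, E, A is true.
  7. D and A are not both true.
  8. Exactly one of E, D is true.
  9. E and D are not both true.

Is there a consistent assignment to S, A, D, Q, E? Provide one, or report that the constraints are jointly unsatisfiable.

S = True; A = False; D = False; Q = False; E = True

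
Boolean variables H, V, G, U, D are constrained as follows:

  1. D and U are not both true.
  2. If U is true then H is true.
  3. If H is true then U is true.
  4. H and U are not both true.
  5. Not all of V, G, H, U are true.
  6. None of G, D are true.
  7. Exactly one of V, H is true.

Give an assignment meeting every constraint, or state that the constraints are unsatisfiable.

H = False; V = True; G = False; U = False; D = False

  (1) D=F, U=F — not both ✓
  (2) U=F ⇒ H: vacuous ✓
  (3) H=F ⇒ U: vacuous ✓
  (4) H=F, U=F — not both ✓
  (5) {V, G, H, U}: 1/4 true — not all ✓
  (6) {G, D}: 0 true — none ✓
  (7) {V, H}: 1 true — exactly one ✓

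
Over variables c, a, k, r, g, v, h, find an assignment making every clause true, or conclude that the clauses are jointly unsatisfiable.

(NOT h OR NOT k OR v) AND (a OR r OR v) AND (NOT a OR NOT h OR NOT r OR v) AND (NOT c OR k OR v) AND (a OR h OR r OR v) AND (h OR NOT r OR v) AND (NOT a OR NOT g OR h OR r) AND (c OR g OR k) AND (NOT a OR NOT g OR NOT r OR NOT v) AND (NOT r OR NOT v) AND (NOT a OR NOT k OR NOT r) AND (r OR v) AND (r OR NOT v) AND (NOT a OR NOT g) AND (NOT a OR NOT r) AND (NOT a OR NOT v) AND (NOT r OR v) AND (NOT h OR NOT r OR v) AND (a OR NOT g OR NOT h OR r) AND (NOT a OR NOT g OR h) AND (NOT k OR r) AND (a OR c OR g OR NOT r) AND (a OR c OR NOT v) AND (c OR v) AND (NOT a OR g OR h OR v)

Unsatisfiable — no assignment works.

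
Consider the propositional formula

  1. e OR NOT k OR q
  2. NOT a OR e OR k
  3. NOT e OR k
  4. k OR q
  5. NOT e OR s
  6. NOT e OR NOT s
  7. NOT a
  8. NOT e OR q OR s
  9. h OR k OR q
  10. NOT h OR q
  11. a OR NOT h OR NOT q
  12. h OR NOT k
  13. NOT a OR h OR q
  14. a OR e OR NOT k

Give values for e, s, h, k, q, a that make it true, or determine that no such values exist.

Unit clause (NOT a) forces a = False.
Try e = True:
  (NOT e OR k) forces k = True.
  (NOT e OR s) forces s = True.
  clause (NOT e OR NOT s) is falsified — backtrack.
So e = False.
  then (a OR e OR NOT k) forces k = False.
  then (k OR q) forces q = True.
  then (a OR NOT h OR NOT q) forces h = False.
Set s = True.
All clauses satisfied.

e = False, s = True, h = False, k = False, q = True, a = False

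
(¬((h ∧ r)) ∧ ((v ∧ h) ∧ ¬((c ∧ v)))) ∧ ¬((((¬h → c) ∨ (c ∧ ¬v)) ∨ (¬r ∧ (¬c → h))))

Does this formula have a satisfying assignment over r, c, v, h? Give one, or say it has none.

Unsatisfiable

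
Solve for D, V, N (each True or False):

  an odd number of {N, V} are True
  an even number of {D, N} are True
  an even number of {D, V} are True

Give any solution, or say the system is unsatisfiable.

Adding constraints 1, 2, 3 mod 2: every variable appears an even number of times on the left, so the left side is 0.
But the right sides sum to 1 (mod 2). 0 ≠ 1 — the system is inconsistent.

The formula is unsatisfiable.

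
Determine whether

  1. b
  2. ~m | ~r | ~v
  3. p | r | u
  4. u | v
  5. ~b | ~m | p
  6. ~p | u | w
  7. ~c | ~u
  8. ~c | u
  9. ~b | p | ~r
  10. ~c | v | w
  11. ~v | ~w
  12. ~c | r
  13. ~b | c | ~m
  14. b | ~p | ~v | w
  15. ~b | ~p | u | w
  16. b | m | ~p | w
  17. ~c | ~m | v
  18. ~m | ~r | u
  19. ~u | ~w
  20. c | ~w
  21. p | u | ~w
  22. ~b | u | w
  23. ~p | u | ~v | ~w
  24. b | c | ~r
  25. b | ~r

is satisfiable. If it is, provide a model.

Unit clause (b) forces b = True.
Set m = False.
Set r = False.
  then (~c | r) forces c = False.
  then (c | ~w) forces w = False.
  then (~b | u | w) forces u = True.
Set v = False.
Set p = True.
All clauses satisfied.

m: False, r: False, v: False, c: False, w: False, u: True, b: True, p: True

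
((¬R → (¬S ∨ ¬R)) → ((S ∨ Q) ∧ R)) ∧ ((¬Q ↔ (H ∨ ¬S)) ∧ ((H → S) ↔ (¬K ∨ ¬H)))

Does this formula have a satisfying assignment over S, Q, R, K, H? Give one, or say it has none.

S = True, Q = True, R = True, K = False, H = False

  (¬R → (¬S ∨ ¬R)) → ((S ∨ Q) ∧ R) = True
    ¬R → (¬S ∨ ¬R) = True
      ¬R = False
      ¬S ∨ ¬R = False
        ¬S = False
        ¬R = False
    (S ∨ Q) ∧ R = True
      S ∨ Q = True
  (¬Q ↔ (H ∨ ¬S)) ∧ ((H → S) ↔ (¬K ∨ ¬H)) = True
    ¬Q ↔ (H ∨ ¬S) = True
      ¬Q = False
      H ∨ ¬S = False
        ¬S = False
    (H → S) ↔ (¬K ∨ ¬H) = True
      H → S = True
      ¬K ∨ ¬H = True
        ¬K = True
        ¬H = True
Both conjuncts True, so the formula holds.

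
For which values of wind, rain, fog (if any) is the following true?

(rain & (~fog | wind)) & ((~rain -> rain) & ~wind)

wind = False, rain = True, fog = False

  rain & (~fog | wind) = True
    ~fog | wind = True
      ~fog = True
  (~rain -> rain) & ~wind = True
    ~rain -> rain = True
      ~rain = False
    ~wind = True
Both conjuncts True, so the formula holds.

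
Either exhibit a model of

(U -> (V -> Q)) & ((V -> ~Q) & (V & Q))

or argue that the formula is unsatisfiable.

Unsatisfiable — no assignment works.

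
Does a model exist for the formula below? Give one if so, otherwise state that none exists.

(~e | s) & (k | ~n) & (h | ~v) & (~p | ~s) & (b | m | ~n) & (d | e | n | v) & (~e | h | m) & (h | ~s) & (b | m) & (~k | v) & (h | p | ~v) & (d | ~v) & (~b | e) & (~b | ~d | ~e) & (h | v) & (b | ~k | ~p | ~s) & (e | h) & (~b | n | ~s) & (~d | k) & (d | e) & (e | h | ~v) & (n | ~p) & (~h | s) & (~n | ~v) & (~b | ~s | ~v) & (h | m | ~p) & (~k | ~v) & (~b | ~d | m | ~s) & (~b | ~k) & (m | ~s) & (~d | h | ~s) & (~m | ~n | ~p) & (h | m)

h=T, d=F, s=T, n=F, v=F, k=F, p=F, e=T, m=T, b=F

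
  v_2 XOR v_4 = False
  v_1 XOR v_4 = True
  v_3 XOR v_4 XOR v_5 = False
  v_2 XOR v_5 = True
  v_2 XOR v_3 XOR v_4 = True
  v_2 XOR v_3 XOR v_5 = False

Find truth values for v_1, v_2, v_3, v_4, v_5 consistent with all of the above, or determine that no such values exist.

v_1 = True; v_2 = False; v_3 = True; v_4 = False; v_5 = True

v_2 XOR v_4 = F XOR F = False ✓
v_1 XOR v_4 = T XOR F = True ✓
v_3 XOR v_4 XOR v_5 = T XOR F XOR T = False ✓
v_2 XOR v_5 = F XOR T = True ✓
v_2 XOR v_3 XOR v_4 = F XOR T XOR F = True ✓
v_2 XOR v_3 XOR v_5 = F XOR T XOR T = False ✓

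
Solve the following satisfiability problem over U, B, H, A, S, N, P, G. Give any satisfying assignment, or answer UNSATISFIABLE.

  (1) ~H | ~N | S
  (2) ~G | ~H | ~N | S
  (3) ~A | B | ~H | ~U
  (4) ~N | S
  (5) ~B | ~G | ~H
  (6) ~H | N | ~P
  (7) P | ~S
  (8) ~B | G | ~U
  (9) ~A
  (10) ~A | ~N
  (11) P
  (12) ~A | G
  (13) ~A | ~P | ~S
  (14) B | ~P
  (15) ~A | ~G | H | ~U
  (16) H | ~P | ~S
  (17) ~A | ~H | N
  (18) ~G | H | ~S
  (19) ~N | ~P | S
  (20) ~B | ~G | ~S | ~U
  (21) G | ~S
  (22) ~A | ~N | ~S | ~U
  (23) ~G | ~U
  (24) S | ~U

U=F; B=T; H=F; A=F; S=F; N=F; P=T; G=F

Unit clause (~A) forces A = False.
Unit clause (P) forces P = True.
In (B | ~P) only B is left, so B = True.
Try U = True:
  (~B | G | ~U) forces G = True.
  clause (~G | ~U) is falsified — backtrack.
So U = False.
Try H = True:
  (~B | ~G | ~H) forces G = False.
  (~H | N | ~P) forces N = True.
  (~H | ~N | S) forces S = True.
  clause (G | ~S) is falsified — backtrack.
So H = False.
  then (H | ~P | ~S) forces S = False.
  then (~N | ~P | S) forces N = False.
Set G = False.
All clauses satisfied.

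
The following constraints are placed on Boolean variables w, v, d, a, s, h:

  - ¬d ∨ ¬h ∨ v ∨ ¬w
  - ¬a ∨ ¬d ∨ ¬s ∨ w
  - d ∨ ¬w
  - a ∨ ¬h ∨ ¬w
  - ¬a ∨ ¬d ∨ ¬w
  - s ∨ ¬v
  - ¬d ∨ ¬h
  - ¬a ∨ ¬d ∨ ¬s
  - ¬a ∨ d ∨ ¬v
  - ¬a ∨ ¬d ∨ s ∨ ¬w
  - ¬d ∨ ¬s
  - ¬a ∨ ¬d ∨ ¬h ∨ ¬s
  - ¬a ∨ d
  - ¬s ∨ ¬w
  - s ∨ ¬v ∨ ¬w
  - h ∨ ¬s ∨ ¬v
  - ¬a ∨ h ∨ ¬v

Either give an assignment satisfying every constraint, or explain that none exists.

w: False, v: False, d: False, a: False, s: True, h: True

Set w = False.
Set v = False.
Set d = False.
  then (¬a ∨ d) forces a = False.
Set s = True.
Set h = True.
All clauses satisfied.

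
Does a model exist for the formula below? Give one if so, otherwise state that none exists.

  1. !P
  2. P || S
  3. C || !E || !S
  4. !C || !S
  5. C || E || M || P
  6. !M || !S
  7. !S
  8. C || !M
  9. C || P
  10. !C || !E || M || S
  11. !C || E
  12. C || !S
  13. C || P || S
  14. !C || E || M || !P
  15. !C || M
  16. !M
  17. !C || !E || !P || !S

The formula is unsatisfiable.

Case P = True:
  Clause (!P) is falsified — contradiction.
Case P = False:
  (P || S) forces S = True.
  Clause (!S) is falsified — contradiction.
Both cases fail, so the formula is unsatisfiable.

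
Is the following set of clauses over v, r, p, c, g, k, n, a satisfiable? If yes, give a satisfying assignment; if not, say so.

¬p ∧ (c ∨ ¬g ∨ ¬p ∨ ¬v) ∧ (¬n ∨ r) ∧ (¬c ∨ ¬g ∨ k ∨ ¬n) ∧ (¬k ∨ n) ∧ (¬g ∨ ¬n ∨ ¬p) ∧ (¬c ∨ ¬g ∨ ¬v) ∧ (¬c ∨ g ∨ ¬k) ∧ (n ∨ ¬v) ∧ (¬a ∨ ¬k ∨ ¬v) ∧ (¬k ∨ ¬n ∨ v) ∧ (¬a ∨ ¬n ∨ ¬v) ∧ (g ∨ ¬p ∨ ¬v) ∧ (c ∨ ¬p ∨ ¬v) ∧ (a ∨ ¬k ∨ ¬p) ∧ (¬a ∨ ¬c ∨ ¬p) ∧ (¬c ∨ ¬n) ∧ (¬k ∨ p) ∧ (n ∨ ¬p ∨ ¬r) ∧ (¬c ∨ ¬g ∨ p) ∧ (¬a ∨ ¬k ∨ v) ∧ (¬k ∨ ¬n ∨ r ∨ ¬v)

v: False; r: False; p: False; c: False; g: False; k: False; n: False; a: False

Unit clause (¬p) forces p = False.
In (¬k ∨ p) only ¬k is left, so k = False.
Set v = False.
Set r = False.
  then (¬n ∨ r) forces n = False.
Set c = False.
Set g = False.
Set a = False.
All clauses satisfied.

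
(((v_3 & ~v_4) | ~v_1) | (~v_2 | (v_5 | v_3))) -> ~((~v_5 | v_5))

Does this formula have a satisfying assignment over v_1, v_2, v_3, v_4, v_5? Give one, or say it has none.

v_1=T, v_2=T, v_3=F, v_4=T, v_5=F

  (((v_3 & ~v_4) | ~v_1) | (~v_2 | (v_5 | v_3))) -> ~((~v_5 | v_5)) = True
    ((v_3 & ~v_4) | ~v_1) | (~v_2 | (v_5 | v_3)) = False
      (v_3 & ~v_4) | ~v_1 = False
        v_3 & ~v_4 = False
          ~v_4 = False
        ~v_1 = False
      ~v_2 | (v_5 | v_3) = False
        ~v_2 = False
        v_5 | v_3 = False
    ~((~v_5 | v_5)) = False
      ~v_5 | v_5 = True
        ~v_5 = True
The formula evaluates to True.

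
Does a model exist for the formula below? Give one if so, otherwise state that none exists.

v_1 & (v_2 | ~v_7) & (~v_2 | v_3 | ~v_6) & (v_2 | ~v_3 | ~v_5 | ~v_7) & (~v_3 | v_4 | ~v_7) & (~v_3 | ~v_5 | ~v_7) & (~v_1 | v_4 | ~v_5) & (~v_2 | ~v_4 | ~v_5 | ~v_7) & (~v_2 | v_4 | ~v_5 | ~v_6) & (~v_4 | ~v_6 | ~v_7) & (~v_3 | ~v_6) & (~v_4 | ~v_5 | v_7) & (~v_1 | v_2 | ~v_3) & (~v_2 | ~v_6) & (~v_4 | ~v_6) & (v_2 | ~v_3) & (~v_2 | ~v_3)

v_1 = True, v_2 = True, v_3 = False, v_4 = False, v_5 = False, v_6 = False, v_7 = False

Unit clause (v_1) forces v_1 = True.
Set v_2 = True.
  then (~v_2 | ~v_6) forces v_6 = False.
  then (~v_2 | ~v_3) forces v_3 = False.
Set v_4 = False.
  then (~v_1 | v_4 | ~v_5) forces v_5 = False.
Set v_7 = False.
All clauses satisfied.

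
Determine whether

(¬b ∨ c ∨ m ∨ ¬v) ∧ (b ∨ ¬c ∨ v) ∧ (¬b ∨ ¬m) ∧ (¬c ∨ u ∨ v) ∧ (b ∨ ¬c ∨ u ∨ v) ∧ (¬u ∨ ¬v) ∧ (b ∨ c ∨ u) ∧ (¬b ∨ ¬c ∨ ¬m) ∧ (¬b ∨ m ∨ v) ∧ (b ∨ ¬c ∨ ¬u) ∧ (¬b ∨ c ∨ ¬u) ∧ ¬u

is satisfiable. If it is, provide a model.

Unit clause (¬u) forces u = False.
Set b = False.
  then (b ∨ c ∨ u) forces c = True.
  then (b ∨ ¬c ∨ v) forces v = True.
Set m = True.
All clauses satisfied.

b=F, m=T, u=F, c=T, v=T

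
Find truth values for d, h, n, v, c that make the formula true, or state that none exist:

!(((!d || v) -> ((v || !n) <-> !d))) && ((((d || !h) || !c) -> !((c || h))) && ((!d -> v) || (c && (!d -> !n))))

d: True, h: False, n: False, v: True, c: False

  !(((!d || v) -> ((v || !n) <-> !d))) = True
    (!d || v) -> ((v || !n) <-> !d) = False
      !d || v = True
        !d = False
      (v || !n) <-> !d = False
        v || !n = True
          !n = True
        !d = False
  (((d || !h) || !c) -> !((c || h))) && ((!d -> v) || (c && (!d -> !n))) = True
    ((d || !h) || !c) -> !((c || h)) = True
      (d || !h) || !c = True
        d || !h = True
          !h = True
        !c = True
      !((c || h)) = True
        c || h = False
    (!d -> v) || (c && (!d -> !n)) = True
      !d -> v = True
        !d = False
      c && (!d -> !n) = False
        !d -> !n = True
          !d = False
          !n = True
Both conjuncts True, so the formula holds.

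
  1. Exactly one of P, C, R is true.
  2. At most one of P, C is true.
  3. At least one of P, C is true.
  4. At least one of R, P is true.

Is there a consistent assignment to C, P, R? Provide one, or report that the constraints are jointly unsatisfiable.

C: False; P: True; R: False

  (1) {P, C, R}: 1 true — exactly one ✓
  (2) {P, C}: 1 true — at most one ✓
  (3) {P, C}: 1 true — at least one ✓
  (4) {R, P}: 1 true — at least one ✓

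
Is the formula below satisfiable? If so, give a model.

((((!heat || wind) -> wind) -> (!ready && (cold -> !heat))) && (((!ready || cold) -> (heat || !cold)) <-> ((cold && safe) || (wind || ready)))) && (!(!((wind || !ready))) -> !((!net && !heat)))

net: True, ready: False, heat: False, safe: True, cold: False, wind: True

  (((!heat || wind) -> wind) -> (!ready && (cold -> !heat))) && (((!ready || cold) -> (heat || !cold)) <-> ((cold && safe) || (wind || ready))) = True
    ((!heat || wind) -> wind) -> (!ready && (cold -> !heat)) = True
      (!heat || wind) -> wind = True
        !heat || wind = True
          !heat = True
      !ready && (cold -> !heat) = True
        !ready = True
        cold -> !heat = True
          !heat = True
    ((!ready || cold) -> (heat || !cold)) <-> ((cold && safe) || (wind || ready)) = True
      (!ready || cold) -> (heat || !cold) = True
        !ready || cold = True
          !ready = True
        heat || !cold = True
          !cold = True
      (cold && safe) || (wind || ready) = True
        cold && safe = False
        wind || ready = True
  !(!((wind || !ready))) -> !((!net && !heat)) = True
    !(!((wind || !ready))) = True
      !((wind || !ready)) = False
        wind || !ready = True
          !ready = True
    !((!net && !heat)) = True
      !net && !heat = False
        !net = False
        !heat = True
Both conjuncts True, so the formula holds.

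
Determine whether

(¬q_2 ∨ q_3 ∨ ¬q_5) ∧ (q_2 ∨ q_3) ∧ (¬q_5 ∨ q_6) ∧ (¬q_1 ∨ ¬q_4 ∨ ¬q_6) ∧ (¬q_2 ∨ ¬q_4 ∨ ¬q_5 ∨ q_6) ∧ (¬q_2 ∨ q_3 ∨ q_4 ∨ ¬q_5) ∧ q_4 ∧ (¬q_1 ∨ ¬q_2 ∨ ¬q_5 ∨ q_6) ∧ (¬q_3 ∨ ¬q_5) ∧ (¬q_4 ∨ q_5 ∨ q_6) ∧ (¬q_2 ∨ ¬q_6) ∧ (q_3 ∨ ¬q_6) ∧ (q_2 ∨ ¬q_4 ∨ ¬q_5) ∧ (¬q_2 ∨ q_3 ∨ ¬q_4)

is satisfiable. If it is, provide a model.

q_1 = False, q_2 = False, q_3 = True, q_4 = True, q_5 = False, q_6 = True

Unit clause (q_4) forces q_4 = True.
Try q_1 = True:
  (¬q_1 ∨ ¬q_4 ∨ ¬q_6) forces q_6 = False.
  (¬q_5 ∨ q_6) forces q_5 = False.
  clause (¬q_4 ∨ q_5 ∨ q_6) is falsified — backtrack.
So q_1 = False.
Try q_2 = True:
  (¬q_2 ∨ ¬q_6) forces q_6 = False.
  (¬q_5 ∨ q_6) forces q_5 = False.
  clause (¬q_4 ∨ q_5 ∨ q_6) is falsified — backtrack.
So q_2 = False.
  then (q_2 ∨ q_3) forces q_3 = True.
  then (¬q_3 ∨ ¬q_5) forces q_5 = False.
  then (¬q_4 ∨ q_5 ∨ q_6) forces q_6 = True.
All clauses satisfied.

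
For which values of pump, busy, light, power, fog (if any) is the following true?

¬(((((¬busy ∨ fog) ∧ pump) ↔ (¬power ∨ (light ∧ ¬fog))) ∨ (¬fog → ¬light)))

pump=F, busy=F, light=T, power=T, fog=F

  ¬(((((¬busy ∨ fog) ∧ pump) ↔ (¬power ∨ (light ∧ ¬fog))) ∨ (¬fog → ¬light))) = True
    (((¬busy ∨ fog) ∧ pump) ↔ (¬power ∨ (light ∧ ¬fog))) ∨ (¬fog → ¬light) = False
      ((¬busy ∨ fog) ∧ pump) ↔ (¬power ∨ (light ∧ ¬fog)) = False
        (¬busy ∨ fog) ∧ pump = False
          ¬busy ∨ fog = True
            ¬busy = True
        ¬power ∨ (light ∧ ¬fog) = True
          ¬power = False
          light ∧ ¬fog = True
            ¬fog = True
      ¬fog → ¬light = False
        ¬fog = True
        ¬light = False
The formula evaluates to True.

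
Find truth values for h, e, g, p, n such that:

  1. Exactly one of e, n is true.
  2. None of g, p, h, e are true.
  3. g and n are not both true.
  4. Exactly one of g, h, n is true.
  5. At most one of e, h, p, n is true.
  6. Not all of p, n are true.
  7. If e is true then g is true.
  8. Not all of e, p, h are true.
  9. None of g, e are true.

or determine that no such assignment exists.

h: False, e: False, g: False, p: False, n: True

  (1) {e, n}: 1 true — exactly one ✓
  (2) {g, p, h, e}: 0 true — none ✓
  (3) g=F, n=T — not both ✓
  (4) {g, h, n}: 1 true — exactly one ✓
  (5) {e, h, p, n}: 1 true — at most one ✓
  (6) {p, n}: 1/2 true — not all ✓
  (7) e=F ⇒ g: vacuous ✓
  (8) {e, p, h}: 0/3 true — not all ✓
  (9) {g, e}: 0 true — none ✓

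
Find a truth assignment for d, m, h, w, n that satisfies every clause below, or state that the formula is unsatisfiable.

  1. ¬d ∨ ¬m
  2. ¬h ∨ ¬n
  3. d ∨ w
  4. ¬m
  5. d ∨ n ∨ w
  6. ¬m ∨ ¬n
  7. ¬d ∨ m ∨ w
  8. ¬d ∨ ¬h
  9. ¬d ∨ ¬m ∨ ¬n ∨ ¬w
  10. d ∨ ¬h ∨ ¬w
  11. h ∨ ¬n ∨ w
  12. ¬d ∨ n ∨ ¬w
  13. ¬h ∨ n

d = False, m = False, h = False, w = True, n = False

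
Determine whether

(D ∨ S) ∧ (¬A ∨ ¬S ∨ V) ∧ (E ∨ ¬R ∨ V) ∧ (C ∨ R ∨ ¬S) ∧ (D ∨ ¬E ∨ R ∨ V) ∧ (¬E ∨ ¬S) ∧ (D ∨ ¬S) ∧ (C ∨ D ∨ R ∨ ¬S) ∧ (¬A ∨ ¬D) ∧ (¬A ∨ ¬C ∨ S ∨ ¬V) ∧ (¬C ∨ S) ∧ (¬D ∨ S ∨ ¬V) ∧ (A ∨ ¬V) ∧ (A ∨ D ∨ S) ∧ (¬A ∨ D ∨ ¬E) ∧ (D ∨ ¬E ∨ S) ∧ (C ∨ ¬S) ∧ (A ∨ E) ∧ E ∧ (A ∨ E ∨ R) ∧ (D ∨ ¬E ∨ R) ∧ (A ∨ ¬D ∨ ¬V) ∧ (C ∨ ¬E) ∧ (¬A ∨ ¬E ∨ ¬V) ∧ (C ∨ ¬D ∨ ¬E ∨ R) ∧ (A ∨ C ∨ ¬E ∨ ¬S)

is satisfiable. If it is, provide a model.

The formula is unsatisfiable.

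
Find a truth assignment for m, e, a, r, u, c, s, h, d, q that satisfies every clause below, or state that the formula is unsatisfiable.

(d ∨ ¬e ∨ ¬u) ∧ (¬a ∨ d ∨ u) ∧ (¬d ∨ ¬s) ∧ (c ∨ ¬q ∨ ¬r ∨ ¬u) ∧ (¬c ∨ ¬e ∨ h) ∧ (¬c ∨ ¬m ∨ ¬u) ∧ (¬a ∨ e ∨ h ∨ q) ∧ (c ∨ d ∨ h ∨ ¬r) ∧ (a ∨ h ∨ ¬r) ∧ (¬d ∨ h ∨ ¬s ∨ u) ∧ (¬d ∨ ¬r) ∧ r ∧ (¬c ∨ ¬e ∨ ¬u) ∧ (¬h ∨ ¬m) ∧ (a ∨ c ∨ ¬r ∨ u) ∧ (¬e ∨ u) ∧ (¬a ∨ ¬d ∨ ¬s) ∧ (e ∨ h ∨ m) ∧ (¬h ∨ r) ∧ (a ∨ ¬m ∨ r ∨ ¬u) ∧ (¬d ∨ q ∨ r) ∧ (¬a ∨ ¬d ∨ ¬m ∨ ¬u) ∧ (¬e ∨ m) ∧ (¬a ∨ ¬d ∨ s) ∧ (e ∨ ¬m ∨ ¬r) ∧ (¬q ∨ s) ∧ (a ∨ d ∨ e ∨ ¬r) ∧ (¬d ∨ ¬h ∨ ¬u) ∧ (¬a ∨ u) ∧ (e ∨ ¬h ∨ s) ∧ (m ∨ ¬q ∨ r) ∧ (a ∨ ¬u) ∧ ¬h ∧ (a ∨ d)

The formula is unsatisfiable.

Case e = True:
  (r) forces r = True.
  (¬d ∨ ¬r) forces d = False.
  (d ∨ ¬e ∨ ¬u) forces u = False.
  Clause (¬e ∨ u) is falsified — contradiction.
Case e = False:
  (r) forces r = True.
  (¬d ∨ ¬r) forces d = False.
  (e ∨ ¬m ∨ ¬r) forces m = False.
  (e ∨ h ∨ m) forces h = True.
  Clause (¬h) is falsified — contradiction.
Both cases fail, so the formula is unsatisfiable.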